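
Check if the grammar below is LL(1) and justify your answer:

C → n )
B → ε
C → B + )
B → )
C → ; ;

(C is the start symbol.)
Yes, the grammar is LL(1).

A grammar is LL(1) if for each non-terminal N with multiple productions, the predict sets of those productions are pairwise disjoint, where PREDICT(N → α) = (FIRST(α) \ {ε}) ∪ (FOLLOW(N) if α ⇒* ε).

Relevant sets:
  FIRST(B) = { ')', ε }
  FOLLOW(B) = { '+' }

For C:
  PREDICT(C → n ')') = { 'n' }
  PREDICT(C → B '+' ')') = { ')', '+' }
  PREDICT(C → ';' ';') = { ';' }
For B:
  PREDICT(B → ε) = { '+' }
  PREDICT(B → ')') = { ')' }

All predict sets are disjoint. The grammar IS LL(1).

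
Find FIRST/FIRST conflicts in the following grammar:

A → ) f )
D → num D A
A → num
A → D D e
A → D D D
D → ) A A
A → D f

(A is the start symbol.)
Yes. A → ')' f ')' / A → D D e on { ')' }; A → ')' f ')' / A → D D D on { ')' }; A → ')' f ')' / A → D f on { ')' }; A → num / A → D D e on { 'num' }; A → num / A → D D D on { 'num' }; A → num / A → D f on { 'num' }; A → D D e / A → D D D on { ')', 'num' }; A → D D e / A → D f on { ')', 'num' }; A → D D D / A → D f on { ')', 'num' }

A FIRST/FIRST conflict occurs when two productions N → α and N → β for the same non-terminal have FIRST(α) ∩ FIRST(β) ≠ ∅ (with ε ∈ FIRST of a nullable right-hand side, so two nullable alternatives also conflict).

FIRST sets of the non-terminals at (or reachable through a nullable prefix from) the front of some alternative:
  FIRST(D) = { ')', 'num' }

Productions for A:
  A → ) f ): FIRST = { ')' }
  A → num: FIRST = { 'num' }
  A → D D e: FIRST = { ')', 'num' }
  A → D D D: FIRST = { ')', 'num' }
  A → D f: FIRST = { ')', 'num' }
Productions for D:
  D → num D A: FIRST = { 'num' }
  D → ) A A: FIRST = { ')' }

Conflict for A: A → ) f ) and A → D D e
  Overlap: { ')' }
Conflict for A: A → ) f ) and A → D D D
  Overlap: { ')' }
Conflict for A: A → ) f ) and A → D f
  Overlap: { ')' }
Conflict for A: A → num and A → D D e
  Overlap: { 'num' }
Conflict for A: A → num and A → D D D
  Overlap: { 'num' }
Conflict for A: A → num and A → D f
  Overlap: { 'num' }
Conflict for A: A → D D e and A → D D D
  Overlap: { ')', 'num' }
Conflict for A: A → D D e and A → D f
  Overlap: { ')', 'num' }
Conflict for A: A → D D D and A → D f
  Overlap: { ')', 'num' }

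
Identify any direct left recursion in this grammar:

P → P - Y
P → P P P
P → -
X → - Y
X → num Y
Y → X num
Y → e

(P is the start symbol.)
Direct left recursion occurs when N → N α for some non-terminal N (the right-hand side begins with the left-hand side itself).

P → P - Y: LEFT RECURSIVE (starts with P)
P → P P P: LEFT RECURSIVE (starts with P)
P → -: starts with '-'
X → - Y: starts with '-'
X → num Y: starts with num
Y → X num: starts with X
Y → e: starts with e

The grammar has direct left recursion on: P.

Answer: Yes, P is left-recursive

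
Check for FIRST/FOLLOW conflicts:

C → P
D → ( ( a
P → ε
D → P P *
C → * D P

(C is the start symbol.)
A FIRST/FOLLOW conflict occurs when a non-terminal N has a nullable alternative N → β (β ⇒* ε) and another alternative N → α with FIRST(α) ∩ FOLLOW(N) ≠ ∅: on such a lookahead the parser cannot decide between expanding α and letting N vanish via β.

Nullable non-terminals: C, P.
FIRST sets used below: FIRST(P) = { ε }

C: nullable alternative(s) C → P; FOLLOW(C) = { $ }
  C → P: FIRST \ {ε} = { } — this is the only nullable alternative, skip
  C → * D P: FIRST \ {ε} = { '*' } — disjoint from FOLLOW(C)
P has a nullable alternative but only one production, so nothing to check.

D has no nullable alternative, so no FIRST/FOLLOW check is needed there.

No FIRST/FOLLOW conflicts found.

Answer: No FIRST/FOLLOW conflicts.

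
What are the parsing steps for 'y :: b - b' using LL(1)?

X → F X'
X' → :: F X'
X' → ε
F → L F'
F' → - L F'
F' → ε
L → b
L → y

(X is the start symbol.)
LL(1) parsing maintains a stack (initially the start symbol over $) and the input. At each step: if the stack top is a terminal, match it against the current input token; if it is a non-terminal N, replace it with the RHS of M[N, lookahead] (the unique production whose predict set contains the lookahead).

Stack is shown with the top on the left.

Stack        Input         Action
---------------------------------
X $          y :: b - b $  output X → F X'
F X' $       y :: b - b $  output F → L F'
L F' X' $    y :: b - b $  output L → y
y F' X' $    y :: b - b $  match 'y'
F' X' $      :: b - b $    output F' → ε
X' $         :: b - b $    output X' → :: F X'
:: F X' $    :: b - b $    match '::'
F X' $       b - b $       output F → L F'
L F' X' $    b - b $       output L → b
b F' X' $    b - b $       match 'b'
F' X' $      - b $         output F' → - L F'
- L F' X' $  - b $         match '-'
L F' X' $    b $           output L → b
b F' X' $    b $           match 'b'
F' X' $      $             output F' → ε
X' $         $             output X' → ε
$            $             accept

The string is accepted.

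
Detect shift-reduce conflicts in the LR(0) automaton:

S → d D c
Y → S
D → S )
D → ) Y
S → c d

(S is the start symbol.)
A shift-reduce conflict occurs when an LR(0) state has both:
  - a complete (reduce) item [A → α .] (dot at the end), and
  - a shift item [B → β . c γ] (dot before a terminal).

Augment with S' → S and build the canonical LR(0) collection (I0 = CLOSURE({[S' → . S]}), then GOTO on every symbol after a dot until no new states appear). It has 12 states:
  I0: { [S → . c d], [S → . d D c], [S' → . S] }  — shift
  I1: { [S' → S .] }  — accept
  I2: { [S → c . d] }  — shift
  I3: { [D → . ) Y], [D → . S )], [S → . c d], [S → . d D c], [S → d . D c] }  — shift
  I4: { [D → ) . Y], [S → . c d], [S → . d D c], [Y → . S] }  — shift
  I5: { [S → d D . c] }  — shift
  I6: { [D → S . )] }  — shift
  I7: { [D → S ) .] }  — reduce
  I8: { [S → d D c .] }  — reduce
  I9: { [Y → S .] }  — reduce
  I10: { [D → ) Y .] }  — reduce
  I11: { [S → c d .] }  — reduce

No state contains both a complete item and a shift item.

Answer: No shift-reduce conflicts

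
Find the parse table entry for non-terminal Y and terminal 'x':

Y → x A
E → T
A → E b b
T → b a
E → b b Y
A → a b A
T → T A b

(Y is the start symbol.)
Y → x A

To find M[Y, 'x'], we find productions for Y where 'x' is in the predict set (PREDICT(N → α) = (FIRST(α) \ {ε}) ∪ (FOLLOW(N) if α ⇒* ε)).

Y → x A: PREDICT = { 'x' }
  'x' is in predict set, so this production goes in M[Y, 'x']

M[Y, 'x'] = Y → x A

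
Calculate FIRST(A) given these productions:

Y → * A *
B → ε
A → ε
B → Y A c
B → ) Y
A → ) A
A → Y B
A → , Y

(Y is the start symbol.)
To compute FIRST(A), examine every production with A on the left-hand side, reading each right-hand side left to right until a non-nullable symbol is reached.

FIRST sets of the other non-terminals involved (by the same procedure, iterated to a fixed point):
  FIRST(Y) = { '*' }

From A → ε:
  - ε-production, so ε ∈ FIRST(A)
From A → ) A:
  - ')' is a terminal: add ')' and stop
From A → Y B:
  - Y is a non-terminal: add FIRST(Y) \ {ε} = { '*' }
    Y is not nullable, so stop
From A → , Y:
  - ',' is a terminal: add ',' and stop

Collecting: FIRST(A) = { ')', '*', ',', ε }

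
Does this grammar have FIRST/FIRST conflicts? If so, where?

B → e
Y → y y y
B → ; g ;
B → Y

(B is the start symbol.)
No FIRST/FIRST conflicts.

A FIRST/FIRST conflict occurs when two productions N → α and N → β for the same non-terminal have FIRST(α) ∩ FIRST(β) ≠ ∅ (with ε ∈ FIRST of a nullable right-hand side, so two nullable alternatives also conflict).

FIRST sets of the non-terminals at (or reachable through a nullable prefix from) the front of some alternative:
  FIRST(Y) = { 'y' }

Productions for B:
  B → e: FIRST = { 'e' }
  B → ; g ;: FIRST = { ';' }
  B → Y: FIRST = { 'y' }
Y has only one production, so no FIRST/FIRST conflict is possible there.

All alternatives of each non-terminal have pairwise disjoint FIRST sets.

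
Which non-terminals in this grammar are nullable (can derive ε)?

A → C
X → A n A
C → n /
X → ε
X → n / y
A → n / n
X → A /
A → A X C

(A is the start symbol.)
A non-terminal is nullable if it can derive ε (the empty string): either it has an ε-production, or it has a production whose right-hand side consists entirely of nullable non-terminals.

ε-productions: X → ε
So X is immediately nullable.
No further non-terminal can be added: every production for the remaining non-terminals contains a terminal or a non-nullable non-terminal.
Nullable = { 'X' }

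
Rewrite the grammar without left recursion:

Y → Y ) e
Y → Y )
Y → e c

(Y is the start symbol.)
Y → e c Y'
Y' → ) e Y'
Y' → ) Y'
Y' → ε

Y is directly left-recursive. The standard transformation for
  A → A α₁ | ... | A α_m | β₁ | ... | β_n
is
  A  → β₁ A' | ... | β_n A'
  A' → α₁ A' | ... | α_m A' | ε

Y → e c becomes Y → e c Y'
Y → Y ) e becomes Y' → ) e Y'
Y → Y ) becomes Y' → ) Y'
Add Y' → ε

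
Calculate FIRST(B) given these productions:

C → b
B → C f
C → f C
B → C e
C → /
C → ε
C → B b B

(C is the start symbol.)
{ '/', 'b', 'e', 'f' }

FIRST sets of the other non-terminals involved (by the same procedure, iterated to a fixed point):
  FIRST(C) = { '/', 'b', 'e', 'f', ε }

From B → C f:
  - C is a non-terminal: add FIRST(C) \ {ε} = { '/', 'b', 'e', 'f' }
    C is nullable, so continue to the next symbol
  - f is a terminal: add 'f' and stop
From B → C e:
  - C is a non-terminal: add FIRST(C) \ {ε} = { '/', 'b', 'e', 'f' }
    C is nullable, so continue to the next symbol
  - e is a terminal: add 'e' and stop

Collecting: FIRST(B) = { '/', 'b', 'e', 'f' }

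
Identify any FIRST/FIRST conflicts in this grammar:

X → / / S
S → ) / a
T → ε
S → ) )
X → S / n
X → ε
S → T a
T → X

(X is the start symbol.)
A FIRST/FIRST conflict occurs when two productions N → α and N → β for the same non-terminal have FIRST(α) ∩ FIRST(β) ≠ ∅ (with ε ∈ FIRST of a nullable right-hand side, so two nullable alternatives also conflict).

FIRST sets of the non-terminals at (or reachable through a nullable prefix from) the front of some alternative:
  FIRST(S) = { ')', '/', 'a' }
  FIRST(T) = { ')', '/', 'a', ε }
  FIRST(X) = { ')', '/', 'a', ε }

Productions for X:
  X → / / S: FIRST = { '/' }
  X → S / n: FIRST = { ')', '/', 'a' }
  X → ε: FIRST = { ε }
Productions for S:
  S → ) / a: FIRST = { ')' }
  S → ) ): FIRST = { ')' }
  S → T a: FIRST = { ')', '/', 'a' }
Productions for T:
  T → ε: FIRST = { ε }
  T → X: FIRST = { ')', '/', 'a', ε }

Conflict for X: X → / / S and X → S / n
  Overlap: { '/' }
Conflict for S: S → ) / a and S → ) )
  Overlap: { ')' }
Conflict for S: S → ) / a and S → T a
  Overlap: { ')' }
Conflict for S: S → ) ) and S → T a
  Overlap: { ')' }
Conflict for T: T → ε and T → X
  Overlap: { ε }

Answer: Yes. X → '/' '/' S / X → S '/' n on { '/' }; S → ')' '/' a / S → ')' ')' on { ')' }; S → ')' '/' a / S → T a on { ')' }; S → ')' ')' / S → T a on { ')' }; T → ε / T → X on { ε }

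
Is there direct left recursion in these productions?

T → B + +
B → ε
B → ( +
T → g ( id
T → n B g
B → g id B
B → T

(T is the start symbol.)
T → B + +: starts with B
B → ε: starts with ε
B → ( +: starts with '('
T → g ( id: starts with g
T → n B g: starts with n
B → g id B: starts with g
B → T: starts with T

No direct left recursion found.

Answer: No direct left recursion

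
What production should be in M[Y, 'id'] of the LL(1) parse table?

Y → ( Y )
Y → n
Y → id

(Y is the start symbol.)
To find M[Y, 'id'], we find productions for Y where 'id' is in the predict set (PREDICT(N → α) = (FIRST(α) \ {ε}) ∪ (FOLLOW(N) if α ⇒* ε)).

Y → ( Y ): PREDICT = { '(' }
Y → n: PREDICT = { 'n' }
Y → id: PREDICT = { 'id' }
  'id' is in predict set, so this production goes in M[Y, 'id']

M[Y, 'id'] = Y → id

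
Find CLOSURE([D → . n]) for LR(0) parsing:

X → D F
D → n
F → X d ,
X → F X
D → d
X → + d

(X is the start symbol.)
To compute CLOSURE, for each item [A → α.Bβ] where B is a non-terminal, add [B → .γ] for all productions B → γ; repeat for the newly added items until nothing changes.

Start with: [D → . n]
The dot precedes the terminal n, so nothing is added.

CLOSURE = { [D → . n] }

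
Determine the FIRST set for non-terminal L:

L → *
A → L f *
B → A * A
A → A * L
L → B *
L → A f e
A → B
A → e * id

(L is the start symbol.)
To compute FIRST(L), examine every production with L on the left-hand side, reading each right-hand side left to right until a non-nullable symbol is reached.

FIRST sets of the other non-terminals involved (by the same procedure, iterated to a fixed point):
  FIRST(B) = { '*', 'e' }
  FIRST(A) = { '*', 'e' }

From L → *:
  - '*' is a terminal: add '*' and stop
From L → B *:
  - B is a non-terminal: add FIRST(B) \ {ε} = { '*', 'e' }
    B is not nullable, so stop
From L → A f e:
  - A is a non-terminal: add FIRST(A) \ {ε} = { '*', 'e' }
    A is not nullable, so stop

Collecting: FIRST(L) = { '*', 'e' }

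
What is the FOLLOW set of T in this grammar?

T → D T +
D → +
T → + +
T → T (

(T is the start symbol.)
{ $, '(', '+' }

T is the start symbol, so $ ∈ FOLLOW(T).
In T → D T +: T is followed by '+', add FIRST('+') \ {ε} = { '+' }
In T → T (: T is followed by '(', add FIRST('(') \ {ε} = { '(' }

Taking the union: FOLLOW(T) = { $, '(', '+' }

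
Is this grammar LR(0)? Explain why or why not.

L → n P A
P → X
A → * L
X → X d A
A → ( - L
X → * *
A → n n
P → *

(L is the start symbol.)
No. Shift-reduce conflict between [P → * .] and [X → * . *]

A grammar is LR(0) if no state in the canonical LR(0) collection has:
  - both a shift item (dot before a terminal) and a complete item (shift-reduce conflict), or
  - two or more complete items (reduce-reduce conflict; the accept item [L' → L .] counts as a complete item here).

Augment with L' → L and build the canonical LR(0) collection (I0 = CLOSURE({[L' → . L]}), then GOTO on every symbol after a dot until no new states appear). It has 17 states:
  I0: { [L → . n P A], [L' → . L] }  — shift
  I1: { [L' → L .] }  — accept
  I2: { [L → n . P A], [P → . *], [P → . X], [X → . * *], [X → . X d A] }  — shift
  I3: { [P → * .], [X → * . *] }  — shift, reduce
  I4: { [A → . ( - L], [A → . * L], [A → . n n], [L → n P . A] }  — shift
  I5: { [P → X .], [X → X . d A] }  — shift, reduce
  I6: { [A → . ( - L], [A → . * L], [A → . n n], [X → X d . A] }  — shift
  I7: { [A → ( . - L] }  — shift
  I8: { [A → * . L], [L → . n P A] }  — shift
  I9: { [X → X d A .] }  — reduce
  I10: { [A → n . n] }  — shift
  I11: { [A → n n .] }  — reduce
  I12: { [A → * L .] }  — reduce
  I13: { [A → ( - . L], [L → . n P A] }  — shift
  I14: { [A → ( - L .] }  — reduce
  I15: { [L → n P A .] }  — reduce
  I16: { [X → * * .] }  — reduce

Conflict in state I3:
  Shift-reduce conflict between [P → * .] and [X → * . *]
So the grammar is NOT LR(0).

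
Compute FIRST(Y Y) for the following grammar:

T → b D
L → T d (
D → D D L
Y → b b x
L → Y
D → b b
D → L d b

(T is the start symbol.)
FIRST sets of the non-terminals involved (from the grammar, by fixed-point iteration):
  FIRST(Y) = { 'b' }

To compute FIRST(Y Y), process the symbols left to right:
Symbol Y is a non-terminal. Add FIRST(Y) \ {ε} = { 'b' }
Y is not nullable (ε ∉ FIRST(Y)), so stop here.
FIRST(Y Y) = { 'b' }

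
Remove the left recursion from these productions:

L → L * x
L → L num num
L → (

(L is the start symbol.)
L is directly left-recursive. The standard transformation for
  A → A α₁ | ... | A α_m | β₁ | ... | β_n
is
  A  → β₁ A' | ... | β_n A'
  A' → α₁ A' | ... | α_m A' | ε

L → ( becomes L → ( L'
L → L * x becomes L' → * x L'
L → L num num becomes L' → num num L'
Add L' → ε

Resulting grammar:
L → ( L'
L' → * x L'
L' → num num L'
L' → ε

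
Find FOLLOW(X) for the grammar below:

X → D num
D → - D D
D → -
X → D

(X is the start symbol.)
{ $ }

To compute FOLLOW(X), find every occurrence of X on a right-hand side N → α X β: add FIRST(β) \ {ε}, and if β is empty or nullable also add FOLLOW(N). Iterate to a fixed point.

X is the start symbol, so $ ∈ FOLLOW(X).
X does not occur on any right-hand side.

Taking the union: FOLLOW(X) = { $ }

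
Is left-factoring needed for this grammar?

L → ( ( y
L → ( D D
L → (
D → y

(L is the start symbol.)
Yes, L has productions with common prefix '('

Left-factoring is needed when two productions for the same non-terminal
share a common prefix on the right-hand side.

Productions for L:
  L → ( ( y
  L → ( D D
  L → (

Found common prefix '(' in productions for L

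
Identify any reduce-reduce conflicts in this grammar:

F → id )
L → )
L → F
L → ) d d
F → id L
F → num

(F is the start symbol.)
Augment with F' → F and build the canonical LR(0) collection (I0 = CLOSURE({[F' → . F]}), then GOTO on every symbol after a dot until no new states appear). It has 9 states:
  I0: { [F → . id )], [F → . id L], [F → . num], [F' → . F] }  — shift
  I1: { [F' → F .] }  — accept
  I2: { [F → . id )], [F → . id L], [F → . num], [F → id . )], [F → id . L], [L → . ) d d], [L → . )], [L → . F] }  — shift
  I3: { [F → num .] }  — reduce
  I4: { [F → id ) .], [L → ) . d d], [L → ) .] }  — shift, 2 reduces
  I5: { [L → F .] }  — reduce
  I6: { [F → id L .] }  — reduce
  I7: { [L → ) d . d] }  — shift
  I8: { [L → ) d d .] }  — reduce

I4 contains complete items [F → id ) .], [L → ) .] — reduce-reduce conflict.

Answer: Yes — I4: [F → id ) .] vs [L → ) .]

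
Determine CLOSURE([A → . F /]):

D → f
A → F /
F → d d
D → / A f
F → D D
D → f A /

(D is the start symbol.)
To compute CLOSURE, for each item [A → α.Bβ] where B is a non-terminal, add [B → .γ] for all productions B → γ; repeat for the newly added items until nothing changes.

Start with: [A → . F /]
  [A → . F /] has the dot before F: add [F → . d d], [F → . D D]
  [F → . D D] has the dot before D: add [D → . f], [D → . / A f], [D → . f A /]
No further items can be added.

CLOSURE = { [A → . F /], [D → . / A f], [D → . f A /], [D → . f], [F → . D D], [F → . d d] }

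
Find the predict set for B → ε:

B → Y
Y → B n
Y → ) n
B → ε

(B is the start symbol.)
PREDICT(B → ε) = (FIRST(RHS) \ {ε}) ∪ (FOLLOW(B) if ε ∈ FIRST(RHS), i.e. RHS ⇒* ε)
The right-hand side is ε (FIRST(ε) = { ε }), so the predict set is FOLLOW(B) = { $, 'n' }
PREDICT(B → ε) = { $, 'n' }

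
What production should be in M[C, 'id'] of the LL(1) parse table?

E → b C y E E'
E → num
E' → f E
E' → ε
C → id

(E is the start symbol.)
To find M[C, 'id'], we find productions for C where 'id' is in the predict set (PREDICT(N → α) = (FIRST(α) \ {ε}) ∪ (FOLLOW(N) if α ⇒* ε)).

C → id: PREDICT = { 'id' }
  'id' is in predict set, so this production goes in M[C, 'id']

M[C, 'id'] = C → id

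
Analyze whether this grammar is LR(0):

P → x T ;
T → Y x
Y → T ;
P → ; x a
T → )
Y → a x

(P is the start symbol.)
No. Reduce-reduce conflict: [P → x T ; .] and [Y → T ; .]

A grammar is LR(0) if no state in the canonical LR(0) collection has:
  - both a shift item (dot before a terminal) and a complete item (shift-reduce conflict), or
  - two or more complete items (reduce-reduce conflict; the accept item [P' → P .] counts as a complete item here).

Augment with P' → P and build the canonical LR(0) collection (I0 = CLOSURE({[P' → . P]}), then GOTO on every symbol after a dot until no new states appear). It has 13 states:
  I0: { [P → . ; x a], [P → . x T ;], [P' → . P] }  — shift
  I1: { [P → ; . x a] }  — shift
  I2: { [P' → P .] }  — accept
  I3: { [P → x . T ;], [T → . )], [T → . Y x], [Y → . T ;], [Y → . a x] }  — shift
  I4: { [T → ) .] }  — reduce
  I5: { [P → x T . ;], [Y → T . ;] }  — shift
  I6: { [T → Y . x] }  — shift
  I7: { [Y → a . x] }  — shift
  I8: { [Y → a x .] }  — reduce
  I9: { [T → Y x .] }  — reduce
  I10: { [P → x T ; .], [Y → T ; .] }  — 2 reduces
  I11: { [P → ; x . a] }  — shift
  I12: { [P → ; x a .] }  — reduce

Conflict in state I10:
  Reduce-reduce conflict: [P → x T ; .] and [Y → T ; .]
So the grammar is NOT LR(0).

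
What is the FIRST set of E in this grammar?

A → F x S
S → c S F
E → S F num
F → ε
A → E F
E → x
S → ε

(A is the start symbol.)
To compute FIRST(E), examine every production with E on the left-hand side, reading each right-hand side left to right until a non-nullable symbol is reached.

FIRST sets of the other non-terminals involved (by the same procedure, iterated to a fixed point):
  FIRST(S) = { 'c', ε }
  FIRST(F) = { ε }

From E → S F num:
  - S is a non-terminal: add FIRST(S) \ {ε} = { 'c' }
    S is nullable, so continue to the next symbol
  - F is a non-terminal: add FIRST(F) \ {ε} = { }
    F is nullable, so continue to the next symbol
  - num is a terminal: add 'num' and stop
From E → x:
  - x is a terminal: add 'x' and stop

Collecting: FIRST(E) = { 'c', 'num', 'x' }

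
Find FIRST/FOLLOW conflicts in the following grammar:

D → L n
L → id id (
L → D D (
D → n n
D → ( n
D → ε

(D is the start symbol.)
Yes. D → L n with FOLLOW(D) on { '(', 'id', 'n' }; D → n n with FOLLOW(D) on { 'n' }; D → '(' n with FOLLOW(D) on { '(' }

Nullable non-terminals: D.
FIRST sets used below: FIRST(L) = { '(', 'id', 'n' }

D: nullable alternative(s) D → ε; FOLLOW(D) = { $, '(', 'id', 'n' }
  D → L n: FIRST \ {ε} = { '(', 'id', 'n' } — overlaps FOLLOW(D) on { '(', 'id', 'n' }: CONFLICT
  D → n n: FIRST \ {ε} = { 'n' } — overlaps FOLLOW(D) on { 'n' }: CONFLICT
  D → ( n: FIRST \ {ε} = { '(' } — overlaps FOLLOW(D) on { '(' }: CONFLICT
  D → ε: FIRST \ {ε} = { } — this is the only nullable alternative, skip

L has no nullable alternative, so no FIRST/FOLLOW check is needed there.

So the grammar has 3 FIRST/FOLLOW conflicts (marked CONFLICT above).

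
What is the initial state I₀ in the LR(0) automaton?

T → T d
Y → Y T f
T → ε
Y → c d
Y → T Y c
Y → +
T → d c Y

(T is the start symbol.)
First, augment the grammar with T' → T
I₀ = CLOSURE({ [T' → . T] }):
  [T' → . T] has the dot before T: add [T → . T d], [T → .], [T → . d c Y]
No further items can be added.

I₀ = { [T → . T d], [T → . d c Y], [T → .], [T' → . T] }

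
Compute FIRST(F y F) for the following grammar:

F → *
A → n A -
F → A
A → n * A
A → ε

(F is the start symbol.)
{ '*', 'n', 'y' }

FIRST sets of the non-terminals involved (from the grammar, by fixed-point iteration):
  FIRST(F) = { '*', 'n', ε }

To compute FIRST(F y F), process the symbols left to right:
Symbol F is a non-terminal. Add FIRST(F) \ {ε} = { '*', 'n' }
F is nullable (ε ∈ FIRST(F)), continue to the next symbol.
Symbol y is a terminal. Add 'y' and stop.
FIRST(F y F) = { '*', 'n', 'y' }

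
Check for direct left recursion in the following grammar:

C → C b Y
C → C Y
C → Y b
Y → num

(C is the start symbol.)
C → C b Y: LEFT RECURSIVE (starts with C)
C → C Y: LEFT RECURSIVE (starts with C)
C → Y b: starts with Y
Y → num: starts with num

The grammar has direct left recursion on: C.

Answer: Yes, C is left-recursive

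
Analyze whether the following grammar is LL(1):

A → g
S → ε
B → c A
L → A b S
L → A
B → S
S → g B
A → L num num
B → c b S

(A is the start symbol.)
Relevant sets:
  FIRST(L) = { 'g' }
  FIRST(S) = { 'g', ε }
  FIRST(A) = { 'g' }
  FOLLOW(S) = { 'num' }
  FOLLOW(B) = { 'num' }

For A:
  PREDICT(A → g) = { 'g' }
  PREDICT(A → L num num) = { 'g' }
For S:
  PREDICT(S → ε) = { 'num' }
  PREDICT(S → g B) = { 'g' }
For B:
  PREDICT(B → c A) = { 'c' }
  PREDICT(B → S) = { 'g', 'num' }
  PREDICT(B → c b S) = { 'c' }
For L:
  PREDICT(L → A b S) = { 'g' }
  PREDICT(L → A) = { 'g' }

Conflict found: Predict set conflict for A: { 'g' }
The grammar is NOT LL(1).

Answer: No. Predict set conflict for A: { 'g' }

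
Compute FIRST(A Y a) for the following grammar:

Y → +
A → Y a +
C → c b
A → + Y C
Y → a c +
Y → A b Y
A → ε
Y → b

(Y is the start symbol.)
{ '+', 'a', 'b' }

FIRST sets of the non-terminals involved (from the grammar, by fixed-point iteration):
  FIRST(A) = { '+', 'a', 'b', ε }
  FIRST(Y) = { '+', 'a', 'b' }

To compute FIRST(A Y a), process the symbols left to right:
Symbol A is a non-terminal. Add FIRST(A) \ {ε} = { '+', 'a', 'b' }
A is nullable (ε ∈ FIRST(A)), continue to the next symbol.
Symbol Y is a non-terminal. Add FIRST(Y) \ {ε} = { '+', 'a', 'b' }
Y is not nullable (ε ∉ FIRST(Y)), so stop here.
FIRST(A Y a) = { '+', 'a', 'b' }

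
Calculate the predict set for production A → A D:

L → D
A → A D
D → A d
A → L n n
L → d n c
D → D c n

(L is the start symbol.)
PREDICT(A → A D) = (FIRST(RHS) \ {ε}) ∪ (FOLLOW(A) if ε ∈ FIRST(RHS), i.e. RHS ⇒* ε)
FIRST(A) = { 'd' }
FIRST(A D) = { 'd' }
ε ∉ FIRST(A D), so FOLLOW(A) is not added.
PREDICT(A → A D) = { 'd' }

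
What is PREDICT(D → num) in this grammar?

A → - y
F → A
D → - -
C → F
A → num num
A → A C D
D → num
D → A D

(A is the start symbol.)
PREDICT(D → num) = (FIRST(RHS) \ {ε}) ∪ (FOLLOW(D) if ε ∈ FIRST(RHS), i.e. RHS ⇒* ε)
FIRST(num) = { 'num' }
ε ∉ FIRST(num), so FOLLOW(D) is not added.
PREDICT(D → num) = { 'num' }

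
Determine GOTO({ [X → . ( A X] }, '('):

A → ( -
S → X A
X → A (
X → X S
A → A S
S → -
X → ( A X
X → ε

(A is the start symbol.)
{ [A → . ( -], [A → . A S], [X → ( . A X] }

GOTO(I, '(') = CLOSURE({ [A → αX.β] : [A → α.Xβ] ∈ I, X = '(' })

Items with dot before '(', with the dot advanced:
  [X → . ( A X] → [X → ( . A X]
Closure of the advanced items:
  [X → ( . A X] has the dot before A: add [A → . ( -], [A → . A S]

GOTO = { [A → . ( -], [A → . A S], [X → ( . A X] }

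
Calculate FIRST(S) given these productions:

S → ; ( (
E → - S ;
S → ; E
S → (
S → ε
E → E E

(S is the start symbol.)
To compute FIRST(S), examine every production with S on the left-hand side, reading each right-hand side left to right until a non-nullable symbol is reached.

From S → ; ( (:
  - ';' is a terminal: add ';' and stop
From S → ; E:
  - ';' is a terminal: add ';' and stop
From S → (:
  - '(' is a terminal: add '(' and stop
From S → ε:
  - ε-production, so ε ∈ FIRST(S)

Collecting: FIRST(S) = { '(', ';', ε }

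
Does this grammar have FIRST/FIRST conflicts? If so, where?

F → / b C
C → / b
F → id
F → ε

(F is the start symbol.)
Productions for F:
  F → / b C: FIRST = { '/' }
  F → id: FIRST = { 'id' }
  F → ε: FIRST = { ε }
C has only one production, so no FIRST/FIRST conflict is possible there.

All alternatives of each non-terminal have pairwise disjoint FIRST sets.

Answer: No FIRST/FIRST conflicts.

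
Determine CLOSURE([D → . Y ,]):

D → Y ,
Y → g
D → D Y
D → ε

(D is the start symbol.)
Start with: [D → . Y ,]
  [D → . Y ,] has the dot before Y: add [Y → . g]
No further items can be added.

CLOSURE = { [D → . Y ,], [Y → . g] }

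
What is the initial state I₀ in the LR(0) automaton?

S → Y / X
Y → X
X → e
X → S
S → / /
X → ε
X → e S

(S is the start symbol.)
{ [S → . / /], [S → . Y / X], [S' → . S], [X → . S], [X → . e S], [X → . e], [X → .], [Y → . X] }

First, augment the grammar with S' → S
I₀ = CLOSURE({ [S' → . S] }):
  [S' → . S] has the dot before S: add [S → . Y / X], [S → . / /]
  [S → . Y / X] has the dot before Y: add [Y → . X]
  [Y → . X] has the dot before X: add [X → . e], [X → . S], [X → .], [X → . e S]
No further items can be added.

I₀ = { [S → . / /], [S → . Y / X], [S' → . S], [X → . S], [X → . e S], [X → . e], [X → .], [Y → . X] }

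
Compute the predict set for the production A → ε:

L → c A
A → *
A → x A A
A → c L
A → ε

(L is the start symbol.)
{ $, '*', 'c', 'x' }

PREDICT(A → ε) = (FIRST(RHS) \ {ε}) ∪ (FOLLOW(A) if ε ∈ FIRST(RHS), i.e. RHS ⇒* ε)
The right-hand side is ε (FIRST(ε) = { ε }), so the predict set is FOLLOW(A) = { $, '*', 'c', 'x' }
PREDICT(A → ε) = { $, '*', 'c', 'x' }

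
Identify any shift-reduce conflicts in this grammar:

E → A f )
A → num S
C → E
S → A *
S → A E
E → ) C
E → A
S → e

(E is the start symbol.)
Augment with E' → E and build the canonical LR(0) collection (I0 = CLOSURE({[E' → . E]}), then GOTO on every symbol after a dot until no new states appear). It has 14 states:
  I0: { [A → . num S], [E → . ) C], [E → . A f )], [E → . A], [E' → . E] }  — shift
  I1: { [A → . num S], [C → . E], [E → ) . C], [E → . ) C], [E → . A f )], [E → . A] }  — shift
  I2: { [E → A . f )], [E → A .] }  — shift, reduce
  I3: { [E' → E .] }  — accept
  I4: { [A → . num S], [A → num . S], [S → . A *], [S → . A E], [S → . e] }  — shift
  I5: { [A → . num S], [E → . ) C], [E → . A f )], [E → . A], [S → A . *], [S → A . E] }  — shift
  I6: { [A → num S .] }  — reduce
  I7: { [S → e .] }  — reduce
  I8: { [S → A * .] }  — reduce
  I9: { [S → A E .] }  — reduce
  I10: { [E → A f . )] }  — shift
  I11: { [E → A f ) .] }  — reduce
  I12: { [E → ) C .] }  — reduce
  I13: { [C → E .] }  — reduce

I2 contains reduce item [E → A .] and shift item [E → A . f )] — shift-reduce conflict.

Answer: Yes — I2: [E → A .] vs [E → A . f )]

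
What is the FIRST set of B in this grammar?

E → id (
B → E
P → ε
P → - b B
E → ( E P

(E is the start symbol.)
FIRST sets of the other non-terminals involved (by the same procedure, iterated to a fixed point):
  FIRST(E) = { '(', 'id' }

From B → E:
  - E is a non-terminal: add FIRST(E) \ {ε} = { '(', 'id' }
    E is not nullable, so stop

Collecting: FIRST(B) = { '(', 'id' }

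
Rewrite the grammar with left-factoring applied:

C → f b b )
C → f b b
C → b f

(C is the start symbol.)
Left-factoring transforms A → αβ₁ | αβ₂ into A → αA' and A' → β₁ | β₂
(α is the longest common prefix among the alternatives). Repeat until
no nonterminal has two alternatives with a common prefix.

Round 1: C has alternatives sharing prefix 'f b b'. Introduce C': C → f b b C'
  Add: C' → )
  Add: C' → ε

No remaining common prefixes — done.

Resulting grammar:
C → f b b C'
C' → )
C' → ε
C → b f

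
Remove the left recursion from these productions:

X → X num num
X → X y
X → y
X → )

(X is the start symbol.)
X → y X'
X → ) X'
X' → num num X'
X' → y X'
X' → ε

X is directly left-recursive. The standard transformation for
  A → A α₁ | ... | A α_m | β₁ | ... | β_n
is
  A  → β₁ A' | ... | β_n A'
  A' → α₁ A' | ... | α_m A' | ε

X → y becomes X → y X'
X → ) becomes X → ) X'
X → X num num becomes X' → num num X'
X → X y becomes X' → y X'
Add X' → ε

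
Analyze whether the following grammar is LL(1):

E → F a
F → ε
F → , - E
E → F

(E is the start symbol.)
No. Predict set conflict for E: { ',', 'a' }

A grammar is LL(1) if for each non-terminal N with multiple productions, the predict sets of those productions are pairwise disjoint, where PREDICT(N → α) = (FIRST(α) \ {ε}) ∪ (FOLLOW(N) if α ⇒* ε).

Relevant sets:
  FIRST(F) = { ',', ε }
  FOLLOW(E) = { $, 'a' }
  FOLLOW(F) = { $, 'a' }

For E:
  PREDICT(E → F a) = { ',', 'a' }
  PREDICT(E → F) = { $, ',', 'a' }
For F:
  PREDICT(F → ε) = { $, 'a' }
  PREDICT(F → ',' '-' E) = { ',' }

Conflict found: Predict set conflict for E: { ',', 'a' }
The grammar is NOT LL(1).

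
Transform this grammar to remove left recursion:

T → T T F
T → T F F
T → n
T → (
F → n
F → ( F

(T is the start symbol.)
T is directly left-recursive. The standard transformation for
  A → A α₁ | ... | A α_m | β₁ | ... | β_n
is
  A  → β₁ A' | ... | β_n A'
  A' → α₁ A' | ... | α_m A' | ε

T → n becomes T → n T'
T → ( becomes T → ( T'
T → T T F becomes T' → T F T'
T → T F F becomes T' → F F T'
Add T' → ε

Productions for other non-terminals are unchanged:
  F → n
  F → ( F

Resulting grammar:
T → n T'
T → ( T'
T' → T F T'
T' → F F T'
T' → ε
F → n
F → ( F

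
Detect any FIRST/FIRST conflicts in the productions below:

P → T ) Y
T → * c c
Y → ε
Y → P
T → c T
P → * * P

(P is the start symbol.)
Yes. P → T ')' Y / P → '*' '*' P on { '*' }

A FIRST/FIRST conflict occurs when two productions N → α and N → β for the same non-terminal have FIRST(α) ∩ FIRST(β) ≠ ∅ (with ε ∈ FIRST of a nullable right-hand side, so two nullable alternatives also conflict).

FIRST sets of the non-terminals at (or reachable through a nullable prefix from) the front of some alternative:
  FIRST(T) = { '*', 'c' }
  FIRST(P) = { '*', 'c' }

Productions for P:
  P → T ) Y: FIRST = { '*', 'c' }
  P → * * P: FIRST = { '*' }
Productions for T:
  T → * c c: FIRST = { '*' }
  T → c T: FIRST = { 'c' }
Productions for Y:
  Y → ε: FIRST = { ε }
  Y → P: FIRST = { '*', 'c' }

Conflict for P: P → T ) Y and P → * * P
  Overlap: { '*' }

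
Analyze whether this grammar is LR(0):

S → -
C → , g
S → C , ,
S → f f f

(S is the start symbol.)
Yes, the grammar is LR(0)

Augment with S' → S and build the canonical LR(0) collection (I0 = CLOSURE({[S' → . S]}), then GOTO on every symbol after a dot until no new states appear). It has 11 states:
  I0: { [C → . , g], [S → . -], [S → . C , ,], [S → . f f f], [S' → . S] }  — shift
  I1: { [C → , . g] }  — shift
  I2: { [S → - .] }  — reduce
  I3: { [S → C . , ,] }  — shift
  I4: { [S' → S .] }  — accept
  I5: { [S → f . f f] }  — shift
  I6: { [S → f f . f] }  — shift
  I7: { [S → f f f .] }  — reduce
  I8: { [S → C , . ,] }  — shift
  I9: { [S → C , , .] }  — reduce
  I10: { [C → , g .] }  — reduce

Every state is either a pure shift/goto state or contains exactly one complete item and nothing to shift — no conflicts. The grammar is LR(0).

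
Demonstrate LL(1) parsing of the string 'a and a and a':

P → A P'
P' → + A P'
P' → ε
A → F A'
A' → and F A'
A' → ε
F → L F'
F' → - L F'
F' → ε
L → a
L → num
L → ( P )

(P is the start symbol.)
Stack is shown with the top on the left.

Stack          Input            Action
--------------------------------------
P $            a and a and a $  output P → A P'
A P' $         a and a and a $  output A → F A'
F A' P' $      a and a and a $  output F → L F'
L F' A' P' $   a and a and a $  output L → a
a F' A' P' $   a and a and a $  match 'a'
F' A' P' $     and a and a $    output F' → ε
A' P' $        and a and a $    output A' → and F A'
and F A' P' $  and a and a $    match 'and'
F A' P' $      a and a $        output F → L F'
L F' A' P' $   a and a $        output L → a
a F' A' P' $   a and a $        match 'a'
F' A' P' $     and a $          output F' → ε
A' P' $        and a $          output A' → and F A'
and F A' P' $  and a $          match 'and'
F A' P' $      a $              output F → L F'
L F' A' P' $   a $              output L → a
a F' A' P' $   a $              match 'a'
F' A' P' $     $                output F' → ε
A' P' $        $                output A' → ε
P' $           $                output P' → ε
$              $                accept

The string is accepted.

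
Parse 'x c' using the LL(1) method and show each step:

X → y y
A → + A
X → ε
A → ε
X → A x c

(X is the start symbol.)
LL(1) parsing maintains a stack (initially the start symbol over $) and the input. At each step: if the stack top is a terminal, match it against the current input token; if it is a non-terminal N, replace it with the RHS of M[N, lookahead] (the unique production whose predict set contains the lookahead).

Stack is shown with the top on the left.

Stack    Input  Action
----------------------
X $      x c $  output X → A x c
A x c $  x c $  output A → ε
x c $    x c $  match 'x'
c $      c $    match 'c'
$        $      accept

The string is accepted.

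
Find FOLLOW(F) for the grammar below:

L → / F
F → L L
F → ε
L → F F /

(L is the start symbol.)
To compute FOLLOW(F), find every occurrence of F on a right-hand side N → α F β: add FIRST(β) \ {ε}, and if β is empty or nullable also add FOLLOW(N). Iterate to a fixed point.

In L → / F: F is at the end, add FOLLOW(L)
In L → F F /: F is followed by F '/', add FIRST(F '/') \ {ε} = { '/' }
In L → F F /: F is followed by '/', add FIRST('/') \ {ε} = { '/' }

The FOLLOW sets referred to above (computed the same way, to a fixed point):
  FOLLOW(L) = { $, '/' }

Taking the union: FOLLOW(F) = { $, '/' }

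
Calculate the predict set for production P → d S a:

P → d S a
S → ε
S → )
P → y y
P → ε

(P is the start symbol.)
{ 'd' }

PREDICT(P → d S a) = (FIRST(RHS) \ {ε}) ∪ (FOLLOW(P) if ε ∈ FIRST(RHS), i.e. RHS ⇒* ε)
FIRST(d S a) = { 'd' }
ε ∉ FIRST(d S a), so FOLLOW(P) is not added.
PREDICT(P → d S a) = { 'd' }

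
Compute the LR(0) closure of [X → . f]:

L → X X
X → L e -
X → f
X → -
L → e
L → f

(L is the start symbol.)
{ [X → . f] }

To compute CLOSURE, for each item [A → α.Bβ] where B is a non-terminal, add [B → .γ] for all productions B → γ; repeat for the newly added items until nothing changes.

Start with: [X → . f]
The dot precedes the terminal f, so nothing is added.

CLOSURE = { [X → . f] }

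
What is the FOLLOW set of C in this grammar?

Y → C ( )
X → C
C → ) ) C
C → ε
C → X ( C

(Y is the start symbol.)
{ '(' }

In Y → C ( ): C is followed by '(' ')', add FIRST('(' ')') \ {ε} = { '(' }
In X → C: C is at the end, add FOLLOW(X)
In C → ) ) C: C is at the end; this adds FOLLOW(C) to itself — nothing new
In C → X ( C: C is at the end; this adds FOLLOW(C) to itself — nothing new

The FOLLOW sets referred to above (computed the same way, to a fixed point):
  FOLLOW(X) = { '(' }

Taking the union: FOLLOW(C) = { '(' }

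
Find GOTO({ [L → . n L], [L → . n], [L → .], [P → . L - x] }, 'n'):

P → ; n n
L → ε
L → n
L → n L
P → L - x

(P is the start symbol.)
GOTO(I, 'n') = CLOSURE({ [A → αX.β] : [A → α.Xβ] ∈ I, X = 'n' })

Items with dot before 'n', with the dot advanced:
  [L → . n] → [L → n .]
  [L → . n L] → [L → n . L]
Closure of the advanced items:
  [L → n . L] has the dot before L: add [L → .], [L → . n], [L → . n L]

GOTO = { [L → . n L], [L → . n], [L → .], [L → n . L], [L → n .] }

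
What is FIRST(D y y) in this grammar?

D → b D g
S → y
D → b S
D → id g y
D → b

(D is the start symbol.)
{ 'b', 'id' }

FIRST sets of the non-terminals involved (from the grammar, by fixed-point iteration):
  FIRST(D) = { 'b', 'id' }

To compute FIRST(D y y), process the symbols left to right:
Symbol D is a non-terminal. Add FIRST(D) \ {ε} = { 'b', 'id' }
D is not nullable (ε ∉ FIRST(D)), so stop here.
FIRST(D y y) = { 'b', 'id' }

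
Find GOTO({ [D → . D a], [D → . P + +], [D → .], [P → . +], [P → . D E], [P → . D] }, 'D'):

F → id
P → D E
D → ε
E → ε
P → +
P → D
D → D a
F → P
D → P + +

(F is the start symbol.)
GOTO(I, 'D') = CLOSURE({ [A → αX.β] : [A → α.Xβ] ∈ I, X = 'D' })

Items with dot before 'D', with the dot advanced:
  [D → . D a] → [D → D . a]
  [P → . D] → [P → D .]
  [P → . D E] → [P → D . E]
Closure of the advanced items:
  [P → D . E] has the dot before E: add [E → .]

GOTO = { [D → D . a], [E → .], [P → D . E], [P → D .] }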